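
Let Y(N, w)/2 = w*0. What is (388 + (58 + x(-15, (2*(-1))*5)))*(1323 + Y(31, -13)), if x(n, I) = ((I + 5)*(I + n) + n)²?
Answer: 16598358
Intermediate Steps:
x(n, I) = (n + (5 + I)*(I + n))² (x(n, I) = ((5 + I)*(I + n) + n)² = (n + (5 + I)*(I + n))²)
Y(N, w) = 0 (Y(N, w) = 2*(w*0) = 2*0 = 0)
(388 + (58 + x(-15, (2*(-1))*5)))*(1323 + Y(31, -13)) = (388 + (58 + (((2*(-1))*5)² + 5*((2*(-1))*5) + 6*(-15) + ((2*(-1))*5)*(-15))²))*(1323 + 0) = (388 + (58 + ((-2*5)² + 5*(-2*5) - 90 - 2*5*(-15))²))*1323 = (388 + (58 + ((-10)² + 5*(-10) - 90 - 10*(-15))²))*1323 = (388 + (58 + (100 - 50 - 90 + 150)²))*1323 = (388 + (58 + 110²))*1323 = (388 + (58 + 12100))*1323 = (388 + 12158)*1323 = 12546*1323 = 16598358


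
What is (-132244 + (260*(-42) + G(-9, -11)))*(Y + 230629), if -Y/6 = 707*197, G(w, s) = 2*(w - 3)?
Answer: 86635183460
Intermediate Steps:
G(w, s) = -6 + 2*w (G(w, s) = 2*(-3 + w) = -6 + 2*w)
Y = -835674 (Y = -4242*197 = -6*139279 = -835674)
(-132244 + (260*(-42) + G(-9, -11)))*(Y + 230629) = (-132244 + (260*(-42) + (-6 + 2*(-9))))*(-835674 + 230629) = (-132244 + (-10920 + (-6 - 18)))*(-605045) = (-132244 + (-10920 - 24))*(-605045) = (-132244 - 10944)*(-605045) = -143188*(-605045) = 86635183460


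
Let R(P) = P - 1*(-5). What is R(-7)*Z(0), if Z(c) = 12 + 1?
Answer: -26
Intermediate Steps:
Z(c) = 13
R(P) = 5 + P (R(P) = P + 5 = 5 + P)
R(-7)*Z(0) = (5 - 7)*13 = -2*13 = -26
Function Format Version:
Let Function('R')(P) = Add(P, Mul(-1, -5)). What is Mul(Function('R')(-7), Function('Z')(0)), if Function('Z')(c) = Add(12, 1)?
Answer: -26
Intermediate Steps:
Function('Z')(c) = 13
Function('R')(P) = Add(5, P) (Function('R')(P) = Add(P, 5) = Add(5, P))
Mul(Function('R')(-7), Function('Z')(0)) = Mul(Add(5, -7), 13) = Mul(-2, 13) = -26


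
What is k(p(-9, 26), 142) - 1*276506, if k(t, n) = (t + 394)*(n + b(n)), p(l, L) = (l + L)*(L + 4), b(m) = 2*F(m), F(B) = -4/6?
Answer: -448030/3 ≈ -1.4934e+5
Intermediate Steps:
F(B) = -⅔ (F(B) = -4*⅙ = -⅔)
b(m) = -4/3 (b(m) = 2*(-⅔) = -4/3)
p(l, L) = (4 + L)*(L + l) (p(l, L) = (L + l)*(4 + L) = (4 + L)*(L + l))
k(t, n) = (394 + t)*(-4/3 + n) (k(t, n) = (t + 394)*(n - 4/3) = (394 + t)*(-4/3 + n))
k(p(-9, 26), 142) - 1*276506 = (-1576/3 + 394*142 - 4*(26² + 4*26 + 4*(-9) + 26*(-9))/3 + 142*(26² + 4*26 + 4*(-9) + 26*(-9))) - 1*276506 = (-1576/3 + 55948 - 4*(676 + 104 - 36 - 234)/3 + 142*(676 + 104 - 36 - 234)) - 276506 = (-1576/3 + 55948 - 4/3*510 + 142*510) - 276506 = (-1576/3 + 55948 - 680 + 72420) - 276506 = 381488/3 - 276506 = -448030/3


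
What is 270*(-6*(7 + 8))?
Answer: -24300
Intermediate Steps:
270*(-6*(7 + 8)) = 270*(-6*15) = 270*(-90) = -24300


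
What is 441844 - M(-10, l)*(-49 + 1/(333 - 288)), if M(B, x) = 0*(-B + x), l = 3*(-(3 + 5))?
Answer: 441844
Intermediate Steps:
l = -24 (l = 3*(-1*8) = 3*(-8) = -24)
M(B, x) = 0 (M(B, x) = 0*(x - B) = 0)
441844 - M(-10, l)*(-49 + 1/(333 - 288)) = 441844 - 0*(-49 + 1/(333 - 288)) = 441844 - 0*(-49 + 1/45) = 441844 - 0*(-2204)/45 = 441844 - 1*0 = 441844 + 0 = 441844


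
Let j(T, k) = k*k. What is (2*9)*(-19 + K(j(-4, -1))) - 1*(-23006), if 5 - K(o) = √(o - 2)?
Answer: 22754 - 18*I ≈ 22754.0 - 18.0*I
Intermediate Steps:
j(T, k) = k²
K(o) = 5 - √(-2 + o) (K(o) = 5 - √(o - 2) = 5 - √(-2 + o))
(2*9)*(-19 + K(j(-4, -1))) - 1*(-23006) = (2*9)*(-19 + (5 - √(-2 + (-1)²))) - 1*(-23006) = 18*(-19 + (5 - √(-2 + 1))) + 23006 = 18*(-19 + (5 - √(-1))) + 23006 = 18*(-19 + (5 - I)) + 23006 = 18*(-14 - I) + 23006 = (-252 - 18*I) + 23006 = 22754 - 18*I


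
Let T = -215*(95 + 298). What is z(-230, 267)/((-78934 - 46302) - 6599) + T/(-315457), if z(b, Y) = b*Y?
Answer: 2034107513/2772551573 ≈ 0.73366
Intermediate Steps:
T = -84495 (T = -215*393 = -84495)
z(b, Y) = Y*b
z(-230, 267)/((-78934 - 46302) - 6599) + T/(-315457) = (267*(-230))/((-78934 - 46302) - 6599) - 84495/(-315457) = -61410/(-125236 - 6599) - 84495*(-1/315457) = -61410/(-131835) + 84495/315457 = -61410*(-1/131835) + 84495/315457 = 4094/8789 + 84495/315457 = 2034107513/2772551573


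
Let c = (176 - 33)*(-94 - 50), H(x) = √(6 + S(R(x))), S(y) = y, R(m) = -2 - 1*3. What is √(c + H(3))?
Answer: I*√20591 ≈ 143.5*I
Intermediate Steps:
R(m) = -5 (R(m) = -2 - 3 = -5)
H(x) = 1 (H(x) = √(6 - 5) = √1 = 1)
c = -20592 (c = 143*(-144) = -20592)
√(c + H(3)) = √(-20592 + 1) = √(-20591) = I*√20591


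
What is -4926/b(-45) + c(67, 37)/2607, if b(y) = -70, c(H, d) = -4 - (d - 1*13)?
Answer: 6420061/91245 ≈ 70.361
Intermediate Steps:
c(H, d) = 9 - d (c(H, d) = -4 - (d - 13) = -4 - (-13 + d) = -4 + (13 - d) = 9 - d)
-4926/b(-45) + c(67, 37)/2607 = -4926/(-70) + (9 - 1*37)/2607 = -4926*(-1/70) + (9 - 37)*(1/2607) = 2463/35 - 28*1/2607 = 2463/35 - 28/2607 = 6420061/91245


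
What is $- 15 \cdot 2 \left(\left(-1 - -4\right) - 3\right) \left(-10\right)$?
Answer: $0$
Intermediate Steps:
$- 15 \cdot 2 \left(\left(-1 - -4\right) - 3\right) \left(-10\right) = - 15 \cdot 2 \left(\left(-1 + 4\right) - 3\right) \left(-10\right) = - 15 \cdot 2 \left(3 - 3\right) \left(-10\right) = - 15 \cdot 2 \cdot 0 \left(-10\right) = \left(-15\right) 0 \left(-10\right) = 0 \left(-10\right) = 0$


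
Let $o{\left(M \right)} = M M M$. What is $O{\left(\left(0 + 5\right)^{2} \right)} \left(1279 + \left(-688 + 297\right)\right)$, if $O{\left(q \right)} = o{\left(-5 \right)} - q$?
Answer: $-133200$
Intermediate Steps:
$o{\left(M \right)} = M^{3}$ ($o{\left(M \right)} = M^{2} M = M^{3}$)
$O{\left(q \right)} = -125 - q$ ($O{\left(q \right)} = \left(-5\right)^{3} - q = -125 - q$)
$O{\left(\left(0 + 5\right)^{2} \right)} \left(1279 + \left(-688 + 297\right)\right) = \left(-125 - \left(0 + 5\right)^{2}\right) \left(1279 + \left(-688 + 297\right)\right) = \left(-125 - 5^{2}\right) \left(1279 - 391\right) = \left(-125 - 25\right) 888 = \left(-150\right) 888 = -133200$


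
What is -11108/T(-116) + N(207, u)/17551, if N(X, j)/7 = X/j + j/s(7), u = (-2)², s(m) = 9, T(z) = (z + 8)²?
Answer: -23836867/25589358 ≈ -0.93151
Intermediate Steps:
T(z) = (8 + z)²
u = 4
N(X, j) = 7*j/9 + 7*X/j (N(X, j) = 7*(X/j + j/9) = 7*(j/9 + X/j) = 7*j/9 + 7*X/j)
-11108/T(-116) + N(207, u)/17551 = -11108/(8 - 116)² + ((7/9)*4 + 7*207/4)/17551 = -11108/((-108)²) + (28/9 + 7*207*(¼))*(1/17551) = -11108/11664 + (28/9 + 1449/4)*(1/17551) = -11108*1/11664 + (13153/36)*(1/17551) = -2777/2916 + 13153/631836 = -23836867/25589358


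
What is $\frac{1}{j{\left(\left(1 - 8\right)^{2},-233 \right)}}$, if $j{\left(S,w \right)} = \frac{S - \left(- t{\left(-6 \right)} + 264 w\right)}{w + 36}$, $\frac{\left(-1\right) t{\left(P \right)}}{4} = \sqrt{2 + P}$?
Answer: $- \frac{12127517}{3789756785} - \frac{1576 i}{3789756785} \approx -0.0032001 - 4.1586 \cdot 10^{-7} i$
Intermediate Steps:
$t{\left(P \right)} = - 4 \sqrt{2 + P}$
$j{\left(S,w \right)} = \frac{S - 264 w - 8 i}{36 + w}$ ($j{\left(S,w \right)} = \frac{S - \left(4 \sqrt{2 - 6} + 264 w\right)}{w + 36} = \frac{S - \left(8 i + 264 w\right)}{36 + w} = \frac{S - 264 w - 8 i}{36 + w}$)
$\frac{1}{j{\left(\left(1 - 8\right)^{2},-233 \right)}} = \frac{1}{\frac{1}{36 - 233} \left(\left(1 - 8\right)^{2} - -61512 - 8 i\right)} = \frac{1}{\frac{1}{-197} \left(\left(-7\right)^{2} + 61512 - 8 i\right)} = \frac{1}{\left(- \frac{1}{197}\right) \left(49 + 61512 - 8 i\right)} = \frac{1}{\left(- \frac{1}{197}\right) \left(61561 - 8 i\right)} = \frac{1}{- \frac{61561}{197} + \frac{8 i}{197}} = \frac{38809 \left(- \frac{61561}{197} - \frac{8 i}{197}\right)}{3789756785}$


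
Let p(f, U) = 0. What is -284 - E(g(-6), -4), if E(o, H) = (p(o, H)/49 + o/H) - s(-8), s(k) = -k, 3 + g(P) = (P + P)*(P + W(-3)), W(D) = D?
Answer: -999/4 ≈ -249.75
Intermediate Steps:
g(P) = -3 + 2*P*(-3 + P) (g(P) = -3 + (P + P)*(P - 3) = -3 + (2*P)*(-3 + P) = -3 + 2*P*(-3 + P))
E(o, H) = -8 + o/H (E(o, H) = (0/49 + o/H) - (-1)*(-8) = (0*(1/49) + o/H) - 1*8 = (0 + o/H) - 8 = o/H - 8 = -8 + o/H)
-284 - E(g(-6), -4) = -284 - (-8 + (-3 - 6*(-6) + 2*(-6)**2)/(-4)) = -284 - (-8 + (-3 + 36 + 2*36)*(-1/4)) = -284 - (-8 + (-3 + 36 + 72)*(-1/4)) = -284 - (-8 + 105*(-1/4)) = -284 - (-8 - 105/4) = -284 - 1*(-137/4) = -284 + 137/4 = -999/4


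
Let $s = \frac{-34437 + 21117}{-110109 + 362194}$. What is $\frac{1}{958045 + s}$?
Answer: $\frac{50417}{48301752101} \approx 1.0438 \cdot 10^{-6}$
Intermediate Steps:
$s = - \frac{2664}{50417}$ ($s = - \frac{13320}{252085} = \left(-13320\right) \frac{1}{252085} = - \frac{2664}{50417} \approx -0.052839$)
$\frac{1}{958045 + s} = \frac{1}{958045 - \frac{2664}{50417}} = \frac{1}{\frac{48301752101}{50417}} = \frac{50417}{48301752101}$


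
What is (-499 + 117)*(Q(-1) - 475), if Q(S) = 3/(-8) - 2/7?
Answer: 5087667/28 ≈ 1.8170e+5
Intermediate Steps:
Q(S) = -37/56 (Q(S) = 3*(-⅛) - 2*⅐ = -3/8 - 2/7 = -37/56)
(-499 + 117)*(Q(-1) - 475) = (-499 + 117)*(-37/56 - 475) = -382*(-26637/56) = 5087667/28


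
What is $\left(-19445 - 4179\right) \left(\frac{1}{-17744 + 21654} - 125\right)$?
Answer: $\frac{5773103188}{1955} \approx 2.953 \cdot 10^{6}$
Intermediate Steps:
$\left(-19445 - 4179\right) \left(\frac{1}{-17744 + 21654} - 125\right) = - 23624 \left(\frac{1}{3910} - 125\right) = \left(-23624\right) \left(- \frac{488749}{3910}\right) = \frac{5773103188}{1955}$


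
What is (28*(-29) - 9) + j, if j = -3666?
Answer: -4487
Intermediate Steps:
(28*(-29) - 9) + j = (28*(-29) - 9) - 3666 = (-812 - 9) - 3666 = -821 - 3666 = -4487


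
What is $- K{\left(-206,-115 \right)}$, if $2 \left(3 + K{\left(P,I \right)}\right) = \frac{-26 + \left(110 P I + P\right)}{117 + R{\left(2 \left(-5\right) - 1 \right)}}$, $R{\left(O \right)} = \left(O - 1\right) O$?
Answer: $- \frac{434029}{83} \approx -5229.3$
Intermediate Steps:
$R{\left(O \right)} = O \left(-1 + O\right)$ ($R{\left(O \right)} = \left(-1 + O\right) O = O \left(-1 + O\right)$)
$K{\left(P,I \right)} = - \frac{760}{249} + \frac{P}{498} + \frac{55 I P}{249}$ ($K{\left(P,I \right)} = -3 + \frac{\left(-26 + \left(110 P I + P\right)\right) \frac{1}{117 + \left(2 \left(-5\right) - 1\right) \left(-1 + \left(2 \left(-5\right) - 1\right)\right)}}{2} = -3 + \frac{\left(-26 + \left(110 I P + P\right)\right) \frac{1}{117 + \left(-10 - 1\right) \left(-1 - 11\right)}}{2} = -3 + \frac{\left(-26 + \left(P + 110 I P\right)\right) \frac{1}{117 - 11 \left(-1 - 11\right)}}{2} = -3 + \frac{\left(-26 + P + 110 I P\right) \frac{1}{117 - -132}}{2} = -3 + \frac{\left(-26 + P + 110 I P\right) \frac{1}{117 + 132}}{2} = -3 + \frac{\left(-26 + P + 110 I P\right) \frac{1}{249}}{2} = -3 + \frac{- \frac{26}{249} + \frac{P}{249} + \frac{110 I P}{249}}{2} = -3 + \left(- \frac{13}{249} + \frac{P}{498} + \frac{55 I P}{249}\right) = - \frac{760}{249} + \frac{P}{498} + \frac{55 I P}{249}$)
$- K{\left(-206,-115 \right)} = - (- \frac{760}{249} + \frac{1}{498} \left(-206\right) + \frac{55}{249} \left(-115\right) \left(-206\right)) = - (- \frac{760}{249} - \frac{103}{249} + \frac{1302950}{249}) = \left(-1\right) \frac{434029}{83} = - \frac{434029}{83}$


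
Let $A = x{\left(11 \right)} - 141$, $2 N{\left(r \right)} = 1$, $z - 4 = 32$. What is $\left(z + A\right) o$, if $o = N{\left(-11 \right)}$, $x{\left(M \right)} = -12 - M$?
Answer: $-64$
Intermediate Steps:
$z = 36$ ($z = 4 + 32 = 36$)
$N{\left(r \right)} = \frac{1}{2}$ ($N{\left(r \right)} = \frac{1}{2} \cdot 1 = \frac{1}{2}$)
$A = -164$ ($A = \left(-12 - 11\right) - 141 = -23 - 141 = -164$)
$o = \frac{1}{2} \approx 0.5$
$\left(z + A\right) o = \left(36 - 164\right) \frac{1}{2} = \left(-128\right) \frac{1}{2} = -64$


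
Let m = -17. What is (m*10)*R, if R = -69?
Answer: 11730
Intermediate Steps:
(m*10)*R = -17*10*(-69) = -170*(-69) = 11730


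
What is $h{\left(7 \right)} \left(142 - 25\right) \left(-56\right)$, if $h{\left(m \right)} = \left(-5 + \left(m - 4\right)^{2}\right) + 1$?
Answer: $-32760$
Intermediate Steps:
$h{\left(m \right)} = -4 + \left(-4 + m\right)^{2}$ ($h{\left(m \right)} = \left(-5 + \left(-4 + m\right)^{2}\right) + 1 = -4 + \left(-4 + m\right)^{2}$)
$h{\left(7 \right)} \left(142 - 25\right) \left(-56\right) = \left(-4 + \left(-4 + 7\right)^{2}\right) \left(142 - 25\right) \left(-56\right) = \left(-4 + 3^{2}\right) 117 \left(-56\right) = \left(-4 + 9\right) \left(-6552\right) = 5 \left(-6552\right) = -32760$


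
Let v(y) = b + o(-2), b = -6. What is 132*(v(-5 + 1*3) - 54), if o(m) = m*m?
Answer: -7392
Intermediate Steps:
o(m) = m**2
v(y) = -2 (v(y) = -6 + (-2)**2 = -6 + 4 = -2)
132*(v(-5 + 1*3) - 54) = 132*(-2 - 54) = 132*(-56) = -7392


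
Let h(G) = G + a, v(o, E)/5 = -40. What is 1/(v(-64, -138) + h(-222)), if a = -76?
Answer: -1/498 ≈ -0.0020080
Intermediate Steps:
v(o, E) = -200 (v(o, E) = 5*(-40) = -200)
h(G) = -76 + G (h(G) = G - 76 = -76 + G)
1/(v(-64, -138) + h(-222)) = 1/(-200 + (-76 - 222)) = 1/(-200 - 298) = 1/(-498) = -1/498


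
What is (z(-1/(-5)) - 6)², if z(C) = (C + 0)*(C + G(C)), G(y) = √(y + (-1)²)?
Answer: (149 - √30)²/625 ≈ 32.958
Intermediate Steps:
G(y) = √(1 + y) (G(y) = √(y + 1) = √(1 + y))
z(C) = C*(C + √(1 + C)) (z(C) = (C + 0)*(C + √(1 + C)) = C*(C + √(1 + C)))
(z(-1/(-5)) - 6)² = ((-1/(-5))*(-1/(-5) + √(1 - 1/(-5))) - 6)² = ((-1*(-⅕))*(-1*(-⅕) + √(1 - 1*(-⅕))) - 6)² = ((⅕ + √(1 + ⅕))/5 - 6)² = ((⅕ + √(6/5))/5 - 6)² = ((⅕ + √30/5)/5 - 6)² = ((1/25 + √30/25) - 6)² = (-149/25 + √30/25)²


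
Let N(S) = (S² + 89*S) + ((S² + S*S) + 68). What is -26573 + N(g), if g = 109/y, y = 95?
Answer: -238250387/9025 ≈ -26399.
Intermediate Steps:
g = 109/95 ≈ 1.1474
N(S) = 68 + 3*S² + 89*S (N(S) = (S² + 89*S) + ((S² + S²) + 68) = (S² + 89*S) + (2*S² + 68) = (S² + 89*S) + (68 + 2*S²) = 68 + 3*S² + 89*S)
-26573 + N(g) = -26573 + (68 + 3*(109/95)² + 89*(109/95)) = -26573 + (68 + 3*(11881/9025) + 9701/95) = -26573 + (68 + 35643/9025 + 9701/95) = -26573 + 1570938/9025 = -238250387/9025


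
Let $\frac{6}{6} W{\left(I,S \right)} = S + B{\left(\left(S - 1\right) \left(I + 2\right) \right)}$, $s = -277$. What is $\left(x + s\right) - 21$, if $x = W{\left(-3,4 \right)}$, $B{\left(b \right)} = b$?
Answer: $-297$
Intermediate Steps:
$W{\left(I,S \right)} = S + \left(-1 + S\right) \left(2 + I\right)$ ($W{\left(I,S \right)} = S + \left(S - 1\right) \left(I + 2\right) = S + \left(-1 + S\right) \left(2 + I\right)$)
$x = 1$ ($x = -2 - -3 + 3 \cdot 4 - 12 = -2 + 3 + 12 - 12 = 1$)
$\left(x + s\right) - 21 = \left(1 - 277\right) - 21 = -276 - 21 = -297$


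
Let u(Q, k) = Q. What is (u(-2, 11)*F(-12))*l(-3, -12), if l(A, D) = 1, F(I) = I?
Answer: 24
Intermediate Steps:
(u(-2, 11)*F(-12))*l(-3, -12) = -2*(-12)*1 = 24*1 = 24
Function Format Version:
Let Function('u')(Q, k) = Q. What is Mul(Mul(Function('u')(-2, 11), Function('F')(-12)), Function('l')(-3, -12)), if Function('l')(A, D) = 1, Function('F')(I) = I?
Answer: 24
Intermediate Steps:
Mul(Mul(Function('u')(-2, 11), Function('F')(-12)), Function('l')(-3, -12)) = Mul(Mul(-2, -12), 1) = Mul(24, 1) = 24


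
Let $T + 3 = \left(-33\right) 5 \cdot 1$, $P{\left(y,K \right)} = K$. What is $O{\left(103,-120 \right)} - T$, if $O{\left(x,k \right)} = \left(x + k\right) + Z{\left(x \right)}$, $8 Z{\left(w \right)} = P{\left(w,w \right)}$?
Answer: $\frac{1311}{8} \approx 163.88$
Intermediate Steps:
$Z{\left(w \right)} = \frac{w}{8}$
$O{\left(x,k \right)} = k + \frac{9 x}{8}$ ($O{\left(x,k \right)} = \left(x + k\right) + \frac{x}{8} = \left(k + x\right) + \frac{x}{8} = k + \frac{9 x}{8}$)
$T = -168$ ($T = -3 + \left(-33\right) 5 \cdot 1 = -3 - 165 = -168$)
$O{\left(103,-120 \right)} - T = \left(-120 + \frac{9}{8} \cdot 103\right) - -168 = \left(-120 + \frac{927}{8}\right) + 168 = - \frac{33}{8} + 168 = \frac{1311}{8}$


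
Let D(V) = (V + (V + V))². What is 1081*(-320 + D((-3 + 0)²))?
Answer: 442129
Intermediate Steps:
D(V) = 9*V² (D(V) = (V + 2*V)² = (3*V)² = 9*V²)
1081*(-320 + D((-3 + 0)²)) = 1081*(-320 + 9*((-3 + 0)²)²) = 1081*(-320 + 9*((-3)²)²) = 1081*(-320 + 9*9²) = 1081*(-320 + 9*81) = 1081*(-320 + 729) = 1081*409 = 442129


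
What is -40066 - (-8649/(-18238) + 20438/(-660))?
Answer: -5476256902/136785 ≈ -40036.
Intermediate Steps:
-40066 - (-8649/(-18238) + 20438/(-660)) = -40066 - (-8649*(-1/18238) + 20438*(-1/660)) = -40066 - (8649/18238 - 929/30) = -40066 - 1*(-4170908/136785) = -40066 + 4170908/136785 = -5476256902/136785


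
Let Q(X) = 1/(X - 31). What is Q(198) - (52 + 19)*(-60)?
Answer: 711421/167 ≈ 4260.0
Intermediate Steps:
Q(X) = 1/(-31 + X)
Q(198) - (52 + 19)*(-60) = 1/(-31 + 198) - (52 + 19)*(-60) = 1/167 - 71*(-60) = 1/167 - 1*(-4260) = 1/167 + 4260 = 711421/167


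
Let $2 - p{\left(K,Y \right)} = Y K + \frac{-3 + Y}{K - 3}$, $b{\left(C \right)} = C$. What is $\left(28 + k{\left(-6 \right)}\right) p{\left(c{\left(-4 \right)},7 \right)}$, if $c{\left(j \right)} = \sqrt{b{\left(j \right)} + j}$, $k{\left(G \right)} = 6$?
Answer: $\frac{1564 \left(\sqrt{2} - i\right)}{2 \sqrt{2} + 3 i} \approx 92.0 - 650.54 i$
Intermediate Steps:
$c{\left(j \right)} = \sqrt{2} \sqrt{j}$ ($c{\left(j \right)} = \sqrt{j + j} = \sqrt{2 j} = \sqrt{2} \sqrt{j}$)
$p{\left(K,Y \right)} = 2 - K Y - \frac{-3 + Y}{-3 + K}$ ($p{\left(K,Y \right)} = 2 - \left(Y K + \frac{-3 + Y}{K - 3}\right) = 2 - \left(K Y + \frac{-3 + Y}{-3 + K}\right) = 2 - K Y - \frac{-3 + Y}{-3 + K}$)
$\left(28 + k{\left(-6 \right)}\right) p{\left(c{\left(-4 \right)},7 \right)} = \left(28 + 6\right) \frac{-3 - 7 + 2 \sqrt{2} \sqrt{-4} - 7 \left(\sqrt{2} \sqrt{-4}\right)^{2} + 3 \sqrt{2} \sqrt{-4} \cdot 7}{-3 + \sqrt{2} \sqrt{-4}} = 34 \frac{-3 - 7 + 2 \sqrt{2} \cdot 2 i - 7 \left(\sqrt{2} \cdot 2 i\right)^{2} + 3 \sqrt{2} \cdot 2 i 7}{-3 + \sqrt{2} \cdot 2 i} = 34 \frac{-3 - 7 + 2 \cdot 2 i \sqrt{2} - 7 \left(2 i \sqrt{2}\right)^{2} + 3 \cdot 2 i \sqrt{2} \cdot 7}{-3 + 2 i \sqrt{2}} = 34 \frac{-3 - 7 + 4 i \sqrt{2} - 7 \left(-8\right) + 42 i \sqrt{2}}{-3 + 2 i \sqrt{2}} = 34 \frac{-3 - 7 + 4 i \sqrt{2} + 56 + 42 i \sqrt{2}}{-3 + 2 i \sqrt{2}} = 34 \frac{46 + 46 i \sqrt{2}}{-3 + 2 i \sqrt{2}} = \frac{34 \left(46 + 46 i \sqrt{2}\right)}{-3 + 2 i \sqrt{2}}$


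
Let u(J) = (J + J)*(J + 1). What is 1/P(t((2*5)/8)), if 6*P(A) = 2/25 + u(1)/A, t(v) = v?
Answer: 75/41 ≈ 1.8293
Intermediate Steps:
u(J) = 2*J*(1 + J) (u(J) = (2*J)*(1 + J) = 2*J*(1 + J))
P(A) = 1/75 + 2/(3*A) (P(A) = (2/25 + (2*1*(1 + 1))/A)/6 = (2*(1/25) + (2*1*2)/A)/6 = (2/25 + 4/A)/6 = 1/75 + 2/(3*A))
1/P(t((2*5)/8)) = 1/((50 + (2*5)/8)/(75*(((2*5)/8)))) = 1/((50 + 10*(1/8))/(75*((10*(1/8))))) = 1/((50 + 5/4)/(75*(5/4))) = 1/((1/75)*(4/5)*(205/4)) = 1/(41/75) = 75/41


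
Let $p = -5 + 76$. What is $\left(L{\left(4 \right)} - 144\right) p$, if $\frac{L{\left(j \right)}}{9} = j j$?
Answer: $0$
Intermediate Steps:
$L{\left(j \right)} = 9 j^{2}$ ($L{\left(j \right)} = 9 j j = 9 j^{2}$)
$p = 71$
$\left(L{\left(4 \right)} - 144\right) p = \left(9 \cdot 4^{2} - 144\right) 71 = \left(9 \cdot 16 - 144\right) 71 = \left(144 - 144\right) 71 = 0 \cdot 71 = 0$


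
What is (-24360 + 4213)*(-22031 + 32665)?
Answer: -214243198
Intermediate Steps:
(-24360 + 4213)*(-22031 + 32665) = -20147*10634 = -214243198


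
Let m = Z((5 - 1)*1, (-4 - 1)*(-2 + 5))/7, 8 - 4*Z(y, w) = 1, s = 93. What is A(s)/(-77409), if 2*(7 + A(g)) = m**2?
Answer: 223/2477088 ≈ 9.0025e-5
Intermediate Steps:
Z(y, w) = 7/4 (Z(y, w) = 2 - 1/4*1 = 2 - 1/4 = 7/4)
m = 1/4 (m = (7/4)/7 = (7/4)*(1/7) = 1/4 ≈ 0.25000)
A(g) = -223/32 (A(g) = -7 + (1/4)**2/2 = -7 + (1/2)*(1/16) = -7 + 1/32 = -223/32)
A(s)/(-77409) = -223/32/(-77409) = -223/32*(-1/77409) = 223/2477088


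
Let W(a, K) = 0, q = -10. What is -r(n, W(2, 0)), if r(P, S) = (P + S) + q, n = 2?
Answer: 8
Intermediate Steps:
r(P, S) = -10 + P + S (r(P, S) = (P + S) - 10 = -10 + P + S)
-r(n, W(2, 0)) = -(-10 + 2 + 0) = -1*(-8) = 8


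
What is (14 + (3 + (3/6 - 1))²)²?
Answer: 6561/16 ≈ 410.06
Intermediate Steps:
(14 + (3 + (3/6 - 1))²)² = (14 + (3 + (3*(⅙) - 1))²)² = (14 + (3 + (½ - 1))²)² = (14 + (3 - ½)²)² = (14 + (5/2)²)² = (14 + 25/4)² = (81/4)² = 6561/16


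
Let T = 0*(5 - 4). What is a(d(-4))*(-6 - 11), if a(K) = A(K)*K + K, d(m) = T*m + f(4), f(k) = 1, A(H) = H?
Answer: -34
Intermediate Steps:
T = 0 (T = 0*1 = 0)
d(m) = 1 (d(m) = 0*m + 1 = 0 + 1 = 1)
a(K) = K + K² (a(K) = K*K + K = K² + K = K + K²)
a(d(-4))*(-6 - 11) = (1*(1 + 1))*(-6 - 11) = (1*2)*(-17) = 2*(-17) = -34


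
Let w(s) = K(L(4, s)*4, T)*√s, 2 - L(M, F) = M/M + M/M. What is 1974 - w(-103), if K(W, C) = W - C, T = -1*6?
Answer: 1974 - 6*I*√103 ≈ 1974.0 - 60.893*I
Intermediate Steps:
L(M, F) = 0 (L(M, F) = 2 - (M/M + M/M) = 2 - (1 + 1) = 2 - 1*2 = 2 - 2 = 0)
T = -6
w(s) = 6*√s (w(s) = (0*4 - 1*(-6))*√s = (0 + 6)*√s = 6*√s)
1974 - w(-103) = 1974 - 6*√(-103) = 1974 - 6*I*√103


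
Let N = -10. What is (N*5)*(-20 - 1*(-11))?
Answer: 450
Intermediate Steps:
(N*5)*(-20 - 1*(-11)) = (-10*5)*(-20 - 1*(-11)) = -50*(-20 + 11) = -50*(-9) = 450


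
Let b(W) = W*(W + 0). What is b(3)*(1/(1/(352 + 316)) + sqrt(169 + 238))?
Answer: 6012 + 9*sqrt(407) ≈ 6193.6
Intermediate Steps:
b(W) = W**2 (b(W) = W*W = W**2)
b(3)*(1/(1/(352 + 316)) + sqrt(169 + 238)) = 3**2*(1/(1/(352 + 316)) + sqrt(169 + 238)) = 9*(1/(1/668) + sqrt(407)) = 9*(668 + sqrt(407)) = 6012 + 9*sqrt(407)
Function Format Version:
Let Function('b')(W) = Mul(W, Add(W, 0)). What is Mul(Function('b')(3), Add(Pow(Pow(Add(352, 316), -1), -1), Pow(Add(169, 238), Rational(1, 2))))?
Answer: Add(6012, Mul(9, Pow(407, Rational(1, 2)))) ≈ 6193.6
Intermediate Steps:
Function('b')(W) = Pow(W, 2) (Function('b')(W) = Mul(W, W) = Pow(W, 2))
Mul(Function('b')(3), Add(Pow(Pow(Add(352, 316), -1), -1), Pow(Add(169, 238), Rational(1, 2)))) = Mul(Pow(3, 2), Add(Pow(Pow(Add(352, 316), -1), -1), Pow(Add(169, 238), Rational(1, 2)))) = Mul(9, Add(Pow(Pow(668, -1), -1), Pow(407, Rational(1, 2)))) = Mul(9, Add(Pow(Rational(1, 668), -1), Pow(407, Rational(1, 2)))) = Mul(9, Add(668, Pow(407, Rational(1, 2)))) = Add(6012, Mul(9, Pow(407, Rational(1, 2))))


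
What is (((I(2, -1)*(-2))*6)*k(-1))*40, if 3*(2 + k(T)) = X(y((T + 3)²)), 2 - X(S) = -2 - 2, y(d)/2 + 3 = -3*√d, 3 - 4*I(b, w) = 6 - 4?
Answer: 0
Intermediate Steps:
I(b, w) = ¼ (I(b, w) = ¾ - (6 - 4)/4 = ¾ - ¼*2 = ¾ - ½ = ¼)
y(d) = -6 - 6*√d (y(d) = -6 + 2*(-3*√d) = -6 - 6*√d)
X(S) = 6 (X(S) = 2 - (-2 - 2) = 2 - 1*(-4) = 2 + 4 = 6)
k(T) = 0 (k(T) = -2 + (⅓)*6 = -2 + 2 = 0)
(((I(2, -1)*(-2))*6)*k(-1))*40 = ((((¼)*(-2))*6)*0)*40 = (-½*6*0)*40 = -3*0*40 = 0*40 = 0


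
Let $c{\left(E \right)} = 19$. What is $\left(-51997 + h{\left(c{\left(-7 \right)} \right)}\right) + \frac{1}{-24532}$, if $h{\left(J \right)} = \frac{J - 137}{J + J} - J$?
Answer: $- \frac{24246521135}{466108} \approx -52019.0$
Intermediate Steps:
$h{\left(J \right)} = - J + \frac{-137 + J}{2 J}$ ($h{\left(J \right)} = \frac{-137 + J}{2 J} - J = - J + \frac{-137 + J}{2 J}$)
$\left(-51997 + h{\left(c{\left(-7 \right)} \right)}\right) + \frac{1}{-24532} = \left(-51997 - \left(\frac{37}{2} + \frac{137}{38}\right)\right) + \frac{1}{-24532} = \left(-51997 - \frac{420}{19}\right) - \frac{1}{24532} = - \frac{988363}{19} - \frac{1}{24532} = - \frac{24246521135}{466108}$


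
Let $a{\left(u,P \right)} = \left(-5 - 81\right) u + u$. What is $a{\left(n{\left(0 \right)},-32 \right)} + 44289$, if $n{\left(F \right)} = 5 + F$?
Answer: $43864$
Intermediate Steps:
$a{\left(u,P \right)} = - 85 u$ ($a{\left(u,P \right)} = \left(-5 - 81\right) u + u = - 86 u + u = - 85 u$)
$a{\left(n{\left(0 \right)},-32 \right)} + 44289 = - 85 \left(5 + 0\right) + 44289 = \left(-85\right) 5 + 44289 = -425 + 44289 = 43864$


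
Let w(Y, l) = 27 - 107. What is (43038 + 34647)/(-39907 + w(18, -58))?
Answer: -25895/13329 ≈ -1.9428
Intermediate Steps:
w(Y, l) = -80
(43038 + 34647)/(-39907 + w(18, -58)) = (43038 + 34647)/(-39907 - 80) = 77685/(-39987) = 77685*(-1/39987) = -25895/13329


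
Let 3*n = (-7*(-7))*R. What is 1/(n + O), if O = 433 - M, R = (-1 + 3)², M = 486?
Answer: 3/37 ≈ 0.081081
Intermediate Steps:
R = 4 (R = 2² = 4)
O = -53 (O = 433 - 1*486 = 433 - 486 = -53)
n = 196/3 (n = (-7*(-7)*4)/3 = (49*4)/3 = (⅓)*196 = 196/3 ≈ 65.333)
1/(n + O) = 1/(196/3 - 53) = 1/(37/3) = 3/37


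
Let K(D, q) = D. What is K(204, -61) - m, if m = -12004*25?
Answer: 300304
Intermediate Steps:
m = -300100
K(204, -61) - m = 204 - 1*(-300100) = 204 + 300100 = 300304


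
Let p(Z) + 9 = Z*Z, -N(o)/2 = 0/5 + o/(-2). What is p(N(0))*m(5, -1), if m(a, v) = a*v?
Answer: 45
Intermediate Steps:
N(o) = o (N(o) = -2*(0/5 + o/(-2)) = -2*(0*(⅕) + o*(-½)) = -2*(0 - o/2) = -(-1)*o = o)
p(Z) = -9 + Z² (p(Z) = -9 + Z*Z = -9 + Z²)
p(N(0))*m(5, -1) = (-9 + 0²)*(5*(-1)) = (-9 + 0)*(-5) = -9*(-5) = 45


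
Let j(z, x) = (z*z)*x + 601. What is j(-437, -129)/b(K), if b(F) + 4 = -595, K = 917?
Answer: 24634400/599 ≈ 41126.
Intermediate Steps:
j(z, x) = 601 + x*z² (j(z, x) = z²*x + 601 = x*z² + 601 = 601 + x*z²)
b(F) = -599 (b(F) = -4 - 595 = -599)
j(-437, -129)/b(K) = (601 - 129*(-437)²)/(-599) = (601 - 129*190969)*(-1/599) = (601 - 24635001)*(-1/599) = -24634400*(-1/599) = 24634400/599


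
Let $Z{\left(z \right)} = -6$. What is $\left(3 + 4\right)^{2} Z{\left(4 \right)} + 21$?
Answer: $-273$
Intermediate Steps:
$\left(3 + 4\right)^{2} Z{\left(4 \right)} + 21 = \left(3 + 4\right)^{2} \left(-6\right) + 21 = 7^{2} \left(-6\right) + 21 = 49 \left(-6\right) + 21 = -294 + 21 = -273$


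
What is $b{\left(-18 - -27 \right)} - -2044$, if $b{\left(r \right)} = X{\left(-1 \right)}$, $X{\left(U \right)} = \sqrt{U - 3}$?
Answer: $2044 + 2 i \approx 2044.0 + 2.0 i$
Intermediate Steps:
$X{\left(U \right)} = \sqrt{-3 + U}$
$b{\left(r \right)} = 2 i$ ($b{\left(r \right)} = \sqrt{-3 - 1} = \sqrt{-4} = 2 i$)
$b{\left(-18 - -27 \right)} - -2044 = 2 i - -2044 = 2 i + 2044 = 2044 + 2 i$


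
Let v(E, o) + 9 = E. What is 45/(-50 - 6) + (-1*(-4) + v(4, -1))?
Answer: -101/56 ≈ -1.8036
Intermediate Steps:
v(E, o) = -9 + E
45/(-50 - 6) + (-1*(-4) + v(4, -1)) = 45/(-50 - 6) + (-1*(-4) + (-9 + 4)) = 45/(-56) + (4 - 5) = -1/56*45 - 1 = -45/56 - 1 = -101/56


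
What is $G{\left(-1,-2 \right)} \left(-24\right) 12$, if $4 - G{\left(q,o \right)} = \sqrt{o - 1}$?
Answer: $-1152 + 288 i \sqrt{3} \approx -1152.0 + 498.83 i$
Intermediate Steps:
$G{\left(q,o \right)} = 4 - \sqrt{-1 + o}$ ($G{\left(q,o \right)} = 4 - \sqrt{o - 1} = 4 - \sqrt{-1 + o}$)
$G{\left(-1,-2 \right)} \left(-24\right) 12 = \left(4 - \sqrt{-1 - 2}\right) \left(-24\right) 12 = \left(4 - \sqrt{-3}\right) \left(-24\right) 12 = \left(4 - i \sqrt{3}\right) \left(-24\right) 12 = \left(-96 + 24 i \sqrt{3}\right) 12 = -1152 + 288 i \sqrt{3}$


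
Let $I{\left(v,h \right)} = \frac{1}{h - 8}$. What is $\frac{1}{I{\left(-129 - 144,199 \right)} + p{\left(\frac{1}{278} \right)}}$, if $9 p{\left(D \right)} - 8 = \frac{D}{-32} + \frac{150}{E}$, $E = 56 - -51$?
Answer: $\frac{1636267968}{1717877227} \approx 0.95249$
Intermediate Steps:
$E = 107$ ($E = 56 + 51 = 107$)
$I{\left(v,h \right)} = \frac{1}{-8 + h}$
$p{\left(D \right)} = \frac{1006}{963} - \frac{D}{288}$ ($p{\left(D \right)} = \frac{8}{9} + \frac{\frac{D}{-32} + \frac{150}{107}}{9} = \frac{8}{9} + \frac{D \left(- \frac{1}{32}\right) + 150 \cdot \frac{1}{107}}{9} = \frac{8}{9} + \frac{- \frac{D}{32} + \frac{150}{107}}{9} = \frac{8}{9} + \frac{\frac{150}{107} - \frac{D}{32}}{9} = \frac{8}{9} - \left(- \frac{50}{321} + \frac{D}{288}\right) = \frac{1006}{963} - \frac{D}{288}$)
$\frac{1}{I{\left(-129 - 144,199 \right)} + p{\left(\frac{1}{278} \right)}} = \frac{1}{\frac{1}{-8 + 199} + \left(\frac{1006}{963} - \frac{1}{288 \cdot 278}\right)} = \frac{1}{\frac{1}{191} + \left(\frac{1006}{963} - \frac{1}{80064}\right)} = \frac{1}{\frac{1}{191} + \frac{8949269}{8566848}} = \frac{1}{\frac{1717877227}{1636267968}} = \frac{1636267968}{1717877227}$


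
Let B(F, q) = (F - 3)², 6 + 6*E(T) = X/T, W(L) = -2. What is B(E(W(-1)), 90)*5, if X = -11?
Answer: 6845/144 ≈ 47.535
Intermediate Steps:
E(T) = -1 - 11/(6*T) (E(T) = -1 + (-11/T)/6 = -1 - 11/(6*T))
B(F, q) = (-3 + F)²
B(E(W(-1)), 90)*5 = (-3 + (-11/6 - 1*(-2))/(-2))²*5 = (-3 - (-11/6 + 2)/2)²*5 = (-3 - ½*⅙)²*5 = (-3 - 1/12)²*5 = (-37/12)²*5 = (1369/144)*5 = 6845/144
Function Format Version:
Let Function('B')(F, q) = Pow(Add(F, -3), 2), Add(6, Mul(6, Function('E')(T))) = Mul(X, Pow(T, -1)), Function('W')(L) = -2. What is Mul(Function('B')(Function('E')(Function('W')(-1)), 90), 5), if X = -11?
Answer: Rational(6845, 144) ≈ 47.535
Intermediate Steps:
Function('E')(T) = Add(-1, Mul(Rational(-11, 6), Pow(T, -1))) (Function('E')(T) = Add(-1, Mul(Rational(1, 6), Mul(-11, Pow(T, -1)))) = Add(-1, Mul(Rational(-11, 6), Pow(T, -1))))
Function('B')(F, q) = Pow(Add(-3, F), 2)
Mul(Function('B')(Function('E')(Function('W')(-1)), 90), 5) = Mul(Pow(Add(-3, Mul(Pow(-2, -1), Add(Rational(-11, 6), Mul(-1, -2)))), 2), 5) = Mul(Pow(Add(-3, Mul(Rational(-1, 2), Add(Rational(-11, 6), 2))), 2), 5) = Mul(Pow(Add(-3, Mul(Rational(-1, 2), Rational(1, 6))), 2), 5) = Mul(Pow(Add(-3, Rational(-1, 12)), 2), 5) = Mul(Pow(Rational(-37, 12), 2), 5) = Mul(Rational(1369, 144), 5) = Rational(6845, 144)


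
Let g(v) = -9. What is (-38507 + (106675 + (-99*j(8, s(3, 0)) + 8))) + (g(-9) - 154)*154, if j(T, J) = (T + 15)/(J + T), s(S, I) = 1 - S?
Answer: 85389/2 ≈ 42695.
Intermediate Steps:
j(T, J) = (15 + T)/(J + T)
(-38507 + (106675 + (-99*j(8, s(3, 0)) + 8))) + (g(-9) - 154)*154 = (-38507 + (106675 + (-99*(15 + 8)/((1 - 1*3) + 8) + 8))) + (-9 - 154)*154 = (-38507 + (106675 + (-99*23/((1 - 3) + 8) + 8))) - 163*154 = (-38507 + (106675 + (-99*23/(-2 + 8) + 8))) - 25102 = (-38507 + (106675 + (-99*23/6 + 8))) - 25102 = (-38507 + (106675 + (-759/2 + 8))) - 25102 = (-38507 + (106675 - 743/2)) - 25102 = (-38507 + 212607/2) - 25102 = 135593/2 - 25102 = 85389/2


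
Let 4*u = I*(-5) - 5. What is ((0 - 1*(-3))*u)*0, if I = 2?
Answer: 0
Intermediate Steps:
u = -15/4 (u = (2*(-5) - 5)/4 = (-10 - 5)/4 = (¼)*(-15) = -15/4 ≈ -3.7500)
((0 - 1*(-3))*u)*0 = ((0 - 1*(-3))*(-15/4))*0 = ((0 + 3)*(-15/4))*0 = (3*(-15/4))*0 = -45/4*0 = 0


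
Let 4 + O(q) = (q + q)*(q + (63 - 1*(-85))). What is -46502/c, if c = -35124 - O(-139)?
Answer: 23251/16309 ≈ 1.4257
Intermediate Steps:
O(q) = -4 + 2*q*(148 + q) (O(q) = -4 + (q + q)*(q + (63 - 1*(-85))) = -4 + (2*q)*(q + (63 + 85)) = -4 + (2*q)*(q + 148) = -4 + (2*q)*(148 + q) = -4 + 2*q*(148 + q))
c = -32618 (c = -35124 - (-4 + 2*(-139)² + 296*(-139)) = -35124 - (-4 + 2*19321 - 41144) = -35124 - (-4 + 38642 - 41144) = -35124 - 1*(-2506) = -35124 + 2506 = -32618)
-46502/c = -46502/(-32618) = -46502*(-1/32618) = 23251/16309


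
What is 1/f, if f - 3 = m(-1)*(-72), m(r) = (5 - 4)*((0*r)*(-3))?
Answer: ⅓ ≈ 0.33333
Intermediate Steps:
m(r) = 0 (m(r) = 1*(0*(-3)) = 1*0 = 0)
f = 3 (f = 3 + 0*(-72) = 3 + 0 = 3)
1/f = 1/3 = ⅓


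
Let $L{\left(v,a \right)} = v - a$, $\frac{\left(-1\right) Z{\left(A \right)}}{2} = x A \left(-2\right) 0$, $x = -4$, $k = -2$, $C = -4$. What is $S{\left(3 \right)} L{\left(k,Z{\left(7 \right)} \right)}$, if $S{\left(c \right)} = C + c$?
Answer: $2$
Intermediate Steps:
$Z{\left(A \right)} = 0$ ($Z{\left(A \right)} = - 2 - 4 A \left(-2\right) 0 = - 2 \cdot 8 A 0 = \left(-2\right) 0 = 0$)
$S{\left(c \right)} = -4 + c$
$S{\left(3 \right)} L{\left(k,Z{\left(7 \right)} \right)} = \left(-4 + 3\right) \left(-2 - 0\right) = - (-2 + 0) = \left(-1\right) \left(-2\right) = 2$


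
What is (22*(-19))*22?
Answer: -9196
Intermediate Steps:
(22*(-19))*22 = -418*22 = -9196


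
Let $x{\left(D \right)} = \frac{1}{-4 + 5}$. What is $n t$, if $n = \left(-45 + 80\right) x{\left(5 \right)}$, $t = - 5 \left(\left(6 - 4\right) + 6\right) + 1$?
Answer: $-1365$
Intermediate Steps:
$x{\left(D \right)} = 1$ ($x{\left(D \right)} = 1^{-1} = 1$)
$t = -39$ ($t = - 5 \left(2 + 6\right) + 1 = \left(-5\right) 8 + 1 = -40 + 1 = -39$)
$n = 35$ ($n = \left(-45 + 80\right) 1 = 35 \cdot 1 = 35$)
$n t = 35 \left(-39\right) = -1365$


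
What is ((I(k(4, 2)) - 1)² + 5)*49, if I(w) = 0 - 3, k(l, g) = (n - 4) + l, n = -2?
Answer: 1029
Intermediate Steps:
k(l, g) = -6 + l (k(l, g) = (-2 - 4) + l = -6 + l)
I(w) = -3
((I(k(4, 2)) - 1)² + 5)*49 = ((-3 - 1)² + 5)*49 = ((-4)² + 5)*49 = (16 + 5)*49 = 21*49 = 1029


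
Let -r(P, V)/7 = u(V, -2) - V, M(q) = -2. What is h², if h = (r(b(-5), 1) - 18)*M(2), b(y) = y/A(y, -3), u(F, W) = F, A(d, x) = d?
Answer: 1296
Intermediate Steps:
b(y) = 1 (b(y) = y/y = 1)
r(P, V) = 0 (r(P, V) = -7*(V - V) = -7*0 = 0)
h = 36 (h = (0 - 18)*(-2) = -18*(-2) = 36)
h² = 36² = 1296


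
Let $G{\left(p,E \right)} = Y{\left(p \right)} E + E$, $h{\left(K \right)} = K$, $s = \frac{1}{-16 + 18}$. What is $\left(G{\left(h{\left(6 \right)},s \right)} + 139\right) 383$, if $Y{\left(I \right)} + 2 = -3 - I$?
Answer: $51322$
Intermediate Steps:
$s = \frac{1}{2} \approx 0.5$
$Y{\left(I \right)} = -5 - I$ ($Y{\left(I \right)} = -2 - \left(3 + I\right) = -5 - I$)
$G{\left(p,E \right)} = E + E \left(-5 - p\right)$ ($G{\left(p,E \right)} = \left(-5 - p\right) E + E = E \left(-5 - p\right) + E = E + E \left(-5 - p\right)$)
$\left(G{\left(h{\left(6 \right)},s \right)} + 139\right) 383 = \left(\left(-1\right) \frac{1}{2} \left(4 + 6\right) + 139\right) 383 = \left(\left(-1\right) \frac{1}{2} \cdot 10 + 139\right) 383 = \left(-5 + 139\right) 383 = 134 \cdot 383 = 51322$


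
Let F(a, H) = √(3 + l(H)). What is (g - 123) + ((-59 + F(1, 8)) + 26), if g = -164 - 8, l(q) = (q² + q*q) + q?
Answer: -328 + √139 ≈ -316.21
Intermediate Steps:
l(q) = q + 2*q² (l(q) = (q² + q²) + q = 2*q² + q = q + 2*q²)
g = -172
F(a, H) = √(3 + H*(1 + 2*H))
(g - 123) + ((-59 + F(1, 8)) + 26) = (-172 - 123) + ((-59 + √(3 + 8*(1 + 2*8))) + 26) = -295 + ((-59 + √(3 + 8*(1 + 16))) + 26) = -295 + ((-59 + √(3 + 8*17)) + 26) = -295 + ((-59 + √(3 + 136)) + 26) = -295 + ((-59 + √139) + 26) = -295 + (-33 + √139) = -328 + √139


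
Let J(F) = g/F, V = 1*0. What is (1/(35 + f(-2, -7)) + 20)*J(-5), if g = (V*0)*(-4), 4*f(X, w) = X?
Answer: 0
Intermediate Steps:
V = 0
f(X, w) = X/4
g = 0 (g = (0*0)*(-4) = 0*(-4) = 0)
J(F) = 0 (J(F) = 0/F = 0)
(1/(35 + f(-2, -7)) + 20)*J(-5) = (1/(35 + (1/4)*(-2)) + 20)*0 = (1/(35 - 1/2) + 20)*0 = (1/(69/2) + 20)*0 = (2/69 + 20)*0 = (1382/69)*0 = 0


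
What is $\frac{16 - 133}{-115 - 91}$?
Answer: $\frac{117}{206} \approx 0.56796$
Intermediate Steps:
$\frac{16 - 133}{-115 - 91} = - \frac{117}{-206} = \left(-117\right) \left(- \frac{1}{206}\right) = \frac{117}{206}$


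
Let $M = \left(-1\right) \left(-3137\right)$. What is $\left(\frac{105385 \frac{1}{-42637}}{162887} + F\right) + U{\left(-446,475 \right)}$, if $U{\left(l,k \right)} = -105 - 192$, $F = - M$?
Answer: $- \frac{3407024973233}{992144717} \approx -3434.0$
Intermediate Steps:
$M = 3137$
$F = -3137$ ($F = \left(-1\right) 3137 = -3137$)
$U{\left(l,k \right)} = -297$ ($U{\left(l,k \right)} = -105 - 192 = -297$)
$\left(\frac{105385 \frac{1}{-42637}}{162887} + F\right) + U{\left(-446,475 \right)} = \left(\frac{105385 \frac{1}{-42637}}{162887} - 3137\right) - 297 = \left(105385 \left(- \frac{1}{42637}\right) \frac{1}{162887} - 3137\right) - 297 = \left(\left(- \frac{15055}{6091}\right) \frac{1}{162887} - 3137\right) - 297 = \left(- \frac{15055}{992144717} - 3137\right) - 297 = - \frac{3112357992284}{992144717} - 297 = - \frac{3407024973233}{992144717}$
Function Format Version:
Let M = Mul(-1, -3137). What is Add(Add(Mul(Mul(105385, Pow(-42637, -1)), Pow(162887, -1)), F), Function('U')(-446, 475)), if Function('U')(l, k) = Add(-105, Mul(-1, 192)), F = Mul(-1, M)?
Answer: Rational(-3407024973233, 992144717) ≈ -3434.0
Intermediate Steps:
M = 3137
F = -3137 (F = Mul(-1, 3137) = -3137)
Function('U')(l, k) = -297 (Function('U')(l, k) = Add(-105, -192) = -297)
Add(Add(Mul(Mul(105385, Pow(-42637, -1)), Pow(162887, -1)), F), Function('U')(-446, 475)) = Add(Add(Mul(Mul(105385, Pow(-42637, -1)), Pow(162887, -1)), -3137), -297) = Add(Add(Mul(Mul(105385, Rational(-1, 42637)), Rational(1, 162887)), -3137), -297) = Add(Add(Mul(Rational(-15055, 6091), Rational(1, 162887)), -3137), -297) = Add(Add(Rational(-15055, 992144717), -3137), -297) = Add(Rational(-3112357992284, 992144717), -297) = Rational(-3407024973233, 992144717)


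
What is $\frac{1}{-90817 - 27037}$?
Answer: $- \frac{1}{117854} \approx -8.4851 \cdot 10^{-6}$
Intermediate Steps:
$\frac{1}{-90817 - 27037} = \frac{1}{-117854} = - \frac{1}{117854}$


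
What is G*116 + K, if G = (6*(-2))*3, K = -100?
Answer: -4276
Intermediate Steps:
G = -36 (G = -12*3 = -36)
G*116 + K = -36*116 - 100 = -4176 - 100 = -4276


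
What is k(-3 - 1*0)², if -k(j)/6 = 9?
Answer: 2916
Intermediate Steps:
k(j) = -54 (k(j) = -6*9 = -54)
k(-3 - 1*0)² = (-54)² = 2916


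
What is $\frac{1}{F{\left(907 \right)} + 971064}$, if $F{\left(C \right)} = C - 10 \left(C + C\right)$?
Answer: $\frac{1}{953831} \approx 1.0484 \cdot 10^{-6}$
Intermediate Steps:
$F{\left(C \right)} = - 19 C$ ($F{\left(C \right)} = C - 10 \cdot 2 C = C - 20 C = - 19 C$)
$\frac{1}{F{\left(907 \right)} + 971064} = \frac{1}{\left(-19\right) 907 + 971064} = \frac{1}{-17233 + 971064} = \frac{1}{953831}$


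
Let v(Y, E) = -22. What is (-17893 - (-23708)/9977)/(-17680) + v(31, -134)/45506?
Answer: 4059350788049/4013478120080 ≈ 1.0114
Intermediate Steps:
(-17893 - (-23708)/9977)/(-17680) + v(31, -134)/45506 = (-17893 - (-23708)/9977)/(-17680) - 22/45506 = (-17893 - (-23708)/9977)*(-1/17680) - 22*1/45506 = (-17893 - 1*(-23708/9977))*(-1/17680) - 11/22753 = (-17893 + 23708/9977)*(-1/17680) - 11/22753 = -178494753/9977*(-1/17680) - 11/22753 = 178494753/176393360 - 11/22753 = 4059350788049/4013478120080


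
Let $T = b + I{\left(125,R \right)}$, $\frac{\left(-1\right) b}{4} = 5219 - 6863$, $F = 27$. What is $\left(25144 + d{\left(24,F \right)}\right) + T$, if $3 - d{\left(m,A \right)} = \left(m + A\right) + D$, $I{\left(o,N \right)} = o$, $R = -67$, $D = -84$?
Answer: $31881$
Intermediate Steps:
$b = 6576$ ($b = - 4 \left(5219 - 6863\right) = \left(-4\right) \left(-1644\right) = 6576$)
$d{\left(m,A \right)} = 87 - A - m$ ($d{\left(m,A \right)} = 3 - \left(\left(m + A\right) - 84\right) = 3 - \left(\left(A + m\right) - 84\right) = 3 - \left(-84 + A + m\right) = 87 - A - m$)
$T = 6701$ ($T = 6576 + 125 = 6701$)
$\left(25144 + d{\left(24,F \right)}\right) + T = \left(25144 - -36\right) + 6701 = \left(25144 + 36\right) + 6701 = 25180 + 6701 = 31881$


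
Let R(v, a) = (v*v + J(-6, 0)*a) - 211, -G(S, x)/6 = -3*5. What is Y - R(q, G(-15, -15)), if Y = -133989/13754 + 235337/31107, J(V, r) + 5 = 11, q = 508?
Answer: -110553259446179/427845678 ≈ -2.5840e+5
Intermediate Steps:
J(V, r) = 6 (J(V, r) = -5 + 11 = 6)
G(S, x) = 90 (G(S, x) = -(-18)*5 = -6*(-15) = 90)
Y = -931170725/427845678 (Y = -133989*1/13754 + 235337*(1/31107) = -133989/13754 + 235337/31107 = -931170725/427845678 ≈ -2.1764)
R(v, a) = -211 + v² + 6*a (R(v, a) = (v*v + 6*a) - 211 = (v² + 6*a) - 211 = -211 + v² + 6*a)
Y - R(q, G(-15, -15)) = -931170725/427845678 - (-211 + 508² + 6*90) = -931170725/427845678 - (-211 + 258064 + 540) = -931170725/427845678 - 1*258393 = -931170725/427845678 - 258393 = -110553259446179/427845678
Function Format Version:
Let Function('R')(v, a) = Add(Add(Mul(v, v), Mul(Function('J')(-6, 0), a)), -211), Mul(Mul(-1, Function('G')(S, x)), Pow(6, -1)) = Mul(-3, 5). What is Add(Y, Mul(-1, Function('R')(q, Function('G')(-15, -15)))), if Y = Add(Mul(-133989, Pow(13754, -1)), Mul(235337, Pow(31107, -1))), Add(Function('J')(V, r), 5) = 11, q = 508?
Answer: Rational(-110553259446179, 427845678) ≈ -2.5840e+5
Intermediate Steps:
Function('J')(V, r) = 6 (Function('J')(V, r) = Add(-5, 11) = 6)
Function('G')(S, x) = 90 (Function('G')(S, x) = Mul(-6, Mul(-3, 5)) = Mul(-6, -15) = 90)
Y = Rational(-931170725, 427845678) (Y = Add(Mul(-133989, Rational(1, 13754)), Mul(235337, Rational(1, 31107))) = Add(Rational(-133989, 13754), Rational(235337, 31107)) = Rational(-931170725, 427845678) ≈ -2.1764)
Function('R')(v, a) = Add(-211, Pow(v, 2), Mul(6, a)) (Function('R')(v, a) = Add(Add(Mul(v, v), Mul(6, a)), -211) = Add(Add(Pow(v, 2), Mul(6, a)), -211) = Add(-211, Pow(v, 2), Mul(6, a)))
Add(Y, Mul(-1, Function('R')(q, Function('G')(-15, -15)))) = Add(Rational(-931170725, 427845678), Mul(-1, Add(-211, Pow(508, 2), Mul(6, 90)))) = Add(Rational(-931170725, 427845678), Mul(-1, Add(-211, 258064, 540))) = Add(Rational(-931170725, 427845678), Mul(-1, 258393)) = Add(Rational(-931170725, 427845678), -258393) = Rational(-110553259446179, 427845678)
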